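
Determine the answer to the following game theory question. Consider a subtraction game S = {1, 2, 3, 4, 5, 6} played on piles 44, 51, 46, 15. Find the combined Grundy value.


Subtraction set: {1, 2, 3, 4, 5, 6}
For this subtraction set, G(n) = n mod 7 (period = max + 1 = 7).
Pile 1 (size 44): G(44) = 44 mod 7 = 2
Pile 2 (size 51): G(51) = 51 mod 7 = 2
Pile 3 (size 46): G(46) = 46 mod 7 = 4
Pile 4 (size 15): G(15) = 15 mod 7 = 1
Total Grundy value = XOR of all: 2 XOR 2 XOR 4 XOR 1 = 5

5


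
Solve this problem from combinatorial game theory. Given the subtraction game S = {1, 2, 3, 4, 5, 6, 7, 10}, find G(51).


The subtraction set is S = {1, 2, 3, 4, 5, 6, 7, 10}.
G(k) = mex{ G(k - s) : s in S, s <= k }. We compute iteratively: G(0) = 0.
G(1) = mex({0}) = 1
G(2) = mex({0, 1}) = 2
G(3) = mex({0, 1, 2}) = 3
G(4) = mex({0, 1, 2, 3}) = 4
G(5) = mex({0, 1, 2, 3, 4}) = 5
G(6) = mex({0, 1, 2, 3, 4, 5}) = 6
G(7) = mex({0, 1, 2, 3, 4, 5, 6}) = 7
G(8) = mex({1, 2, 3, 4, 5, 6, 7}) = 0
G(9) = mex({0, 2, 3, 4, 5, 6, 7}) = 1
G(10) = mex({0, 1, 3, 4, 5, 6, 7}) = 2
G(11) = mex({0, 1, 2, 4, 5, 6, 7}) = 3
G(12) = mex({0, 1, 2, 3, 5, 6, 7}) = 4
G(13) = mex({0, 1, 2, 3, 4, 6, 7}) = 5
G(14) = mex({0, 1, 2, 3, 4, 5, 7}) = 6
G(15) = mex({0, 1, 2, 3, 4, 5, 6}) = 7
G(16) = mex({1, 2, 3, 4, 5, 6, 7}) = 0
G(17) = mex({0, 2, 3, 4, 5, 6, 7}) = 1
Observe that G(8)..G(17) = 0, 1, 2, 3, 4, 5, 6, 7, 0, 1 repeats G(0)..G(9) = 0, 1, 2, 3, 4, 5, 6, 7, 0, 1.
For k >= max(S) = 10, G(k) is determined by the previous 10 values G(k-10)..G(k-1); a window of 10 consecutive values has recurred shifted by 8, so by induction G(k + 8) = G(k) for all k >= 0: the sequence is periodic from the start with period 8.
One period: G(0..7) = 0, 1, 2, 3, 4, 5, 6, 7.
51 mod 8 = 3, so G(51) = G(3) = 3.

3


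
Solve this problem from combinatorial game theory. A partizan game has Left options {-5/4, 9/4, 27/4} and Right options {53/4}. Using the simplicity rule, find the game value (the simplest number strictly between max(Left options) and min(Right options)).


Left options: {-5/4, 9/4, 27/4}, max = 27/4
Right options: {53/4}, min = 53/4
All options are numbers and max(Left) < min(Right), so by the simplicity theorem the value is the simplest (earliest-born) number strictly between 27/4 and 53/4.
Integers 7 through 13 all lie strictly between 27/4 and 53/4.
Among integers, the simplest (lowest birthday = smallest |n|; 0 is born on day 0, +-n on day n) is 7.
No non-integer in the interval can be simpler: if x is a non-integer in the interval, then floor(x) or ceil(x) also lies in the interval (the interval contains an integer), and both are proper prefixes of x's sign expansion, i.e. born earlier. So the game value is 7.
Game value = 7

7


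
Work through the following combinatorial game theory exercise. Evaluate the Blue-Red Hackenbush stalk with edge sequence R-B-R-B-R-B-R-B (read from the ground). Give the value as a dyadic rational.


Edges (from ground): R-B-R-B-R-B-R-B
By Berlekamp's sign-expansion rule, a Blue-Red Hackenbush stalk has the value of the surreal number whose sign sequence is the edge sequence with B -> + and R -> -.
Sign sequence: -+-+-+-+
Trace the sign expansion in the surreal number tree, starting from 0:
Edge 1: R (sign -) -> bounds (-inf, 0), value = -1
Edge 2: B (sign +) -> bounds (-1, 0), value = -1/2
Edge 3: R (sign -) -> bounds (-1, -1/2), value = -3/4
Edge 4: B (sign +) -> bounds (-3/4, -1/2), value = -5/8
Edge 5: R (sign -) -> bounds (-3/4, -5/8), value = -11/16
Edge 6: B (sign +) -> bounds (-11/16, -5/8), value = -21/32
Edge 7: R (sign -) -> bounds (-11/16, -21/32), value = -43/64
Edge 8: B (sign +) -> bounds (-43/64, -21/32), value = -85/128
Game value = -85/128

-85/128


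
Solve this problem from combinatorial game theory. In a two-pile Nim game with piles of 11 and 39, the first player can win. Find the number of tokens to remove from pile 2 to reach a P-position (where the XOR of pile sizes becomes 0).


Piles: 11 and 39
Current XOR: 11 XOR 39 = 44 (non-zero, so this is an N-position).
To make the XOR zero, we need to find a move that balances the piles.
For pile 2 (size 39): target = 39 XOR 44 = 11
We reduce pile 2 from 39 to 11.
Tokens removed: 39 - 11 = 28
Verification: 11 XOR 11 = 0

28


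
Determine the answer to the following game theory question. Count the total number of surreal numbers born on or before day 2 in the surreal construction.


Day 0: {|} = 0 is born. Count = 1.
Day n: the number of surreal numbers born by day n is 2^(n+1) - 1.
By day 0: 2^1 - 1 = 1
By day 1: 2^2 - 1 = 3
By day 2: 2^3 - 1 = 7
By day 2: 7 surreal numbers.

7


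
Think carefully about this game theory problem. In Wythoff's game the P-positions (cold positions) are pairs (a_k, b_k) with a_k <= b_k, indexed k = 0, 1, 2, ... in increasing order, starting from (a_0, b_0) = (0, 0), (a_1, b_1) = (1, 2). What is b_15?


By Wythoff's theorem, a_k = floor(k * phi) and b_k = floor(k * phi^2) = a_k + k, where phi = (1 + sqrt(5))/2 is the golden ratio.
phi = (1 + sqrt(5))/2 = 1.618034
phi^2 = phi + 1 = 2.618034
k = 15
k * phi^2 = 15 * 2.618034 = 39.270510
b_15 = floor(k * phi^2) = 39 (check: a_15 + k = 24 + 15 = 39)

39


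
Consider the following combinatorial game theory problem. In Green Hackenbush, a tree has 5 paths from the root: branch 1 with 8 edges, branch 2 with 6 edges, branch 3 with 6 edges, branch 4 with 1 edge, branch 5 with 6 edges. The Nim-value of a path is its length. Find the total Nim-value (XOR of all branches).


The tree has 5 branches from the ground vertex.
In Green Hackenbush, the Nim-value of a simple path of length k is k.
Branch 1: length 8, Nim-value = 8
Branch 2: length 6, Nim-value = 6
Branch 3: length 6, Nim-value = 6
Branch 4: length 1, Nim-value = 1
Branch 5: length 6, Nim-value = 6
Total Nim-value = XOR of all branch values:
0 XOR 8 = 8
8 XOR 6 = 14
14 XOR 6 = 8
8 XOR 1 = 9
9 XOR 6 = 15
Nim-value of the tree = 15

15


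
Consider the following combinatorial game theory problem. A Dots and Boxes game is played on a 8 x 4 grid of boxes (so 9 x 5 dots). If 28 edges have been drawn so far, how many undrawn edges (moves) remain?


Grid: 8 x 4 boxes, i.e. 9 rows and 5 columns of dots.
Horizontal edges: (rows + 1) * cols = 9 * 4 = 36
Vertical edges: rows * (cols + 1) = 8 * 5 = 40
Total edges: 36 + 40 = 76
Edges drawn: 28
Remaining: 76 - 28 = 48

48


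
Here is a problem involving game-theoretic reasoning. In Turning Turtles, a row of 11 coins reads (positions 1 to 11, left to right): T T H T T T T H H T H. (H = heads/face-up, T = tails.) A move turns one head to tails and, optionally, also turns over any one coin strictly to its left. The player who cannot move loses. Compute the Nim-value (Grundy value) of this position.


Coins: T T H T T T T H H T H
Key fact: a single head at position k behaves exactly like a Nim heap of size k (turning it to T and optionally flipping a coin at j < k corresponds to moving the heap from k to j, or to 0), and heads combine as a disjunctive sum (two heads at the same place would cancel, matching j XOR j = 0). So the Nim-value is the XOR of the 1-indexed positions of the heads.
Face-up positions (1-indexed): [3, 8, 9, 11]
XOR 0 with 3: 0 XOR 3 = 3
XOR 3 with 8: 3 XOR 8 = 11
XOR 11 with 9: 11 XOR 9 = 2
XOR 2 with 11: 2 XOR 11 = 9
Nim-value = 9

9


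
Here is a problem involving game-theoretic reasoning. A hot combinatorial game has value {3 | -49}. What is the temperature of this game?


The game is {3 | -49}, a switch {a | b} with numbers a > b.
Cooling {a | b} by t gives {a - t | b + t}, which stops being hot when a - t = b + t, i.e. at t = (a - b)/2. So the temperature of a switch is (a - b)/2.
Temperature = (Left option - Right option) / 2
= (3 - (-49)) / 2
= 52 / 2
= 26

26


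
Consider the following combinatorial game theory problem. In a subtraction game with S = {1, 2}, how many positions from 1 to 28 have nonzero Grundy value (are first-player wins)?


Subtraction set S = {1, 2}, so G(n) = n mod 3.
G(n) = 0 when n is a multiple of 3.
Multiples of 3 in [1, 28]: 9
N-positions (nonzero Grundy) = 28 - 9 = 19

19


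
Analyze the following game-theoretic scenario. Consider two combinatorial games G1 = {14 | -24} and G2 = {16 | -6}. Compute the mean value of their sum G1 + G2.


G1 = {14 | -24}, G2 = {16 | -6}
Each is a switch {a | b} with numbers a > b; its mean value is (a + b)/2, and mean value is additive over game sums: m(G1 + G2) = m(G1) + m(G2).
Mean of G1 = (14 + (-24))/2 = -10/2 = -5
Mean of G2 = (16 + (-6))/2 = 10/2 = 5
Mean of G1 + G2 = -5 + 5 = 0

0


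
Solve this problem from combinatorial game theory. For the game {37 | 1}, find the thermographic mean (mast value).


Game = {37 | 1}, a switch {a | b} with numbers a > b.
Its thermograph has left wall a - t and right wall b + t, which meet at t = (a - b)/2, where both equal (a + b)/2. So the mast (mean value) is at (a + b)/2.
Mean = (37 + (1))/2 = 38/2 = 19

19


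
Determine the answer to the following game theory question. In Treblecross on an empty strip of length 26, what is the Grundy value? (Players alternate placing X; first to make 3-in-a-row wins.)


Treblecross: place X on empty cells; 3-in-a-row wins.
Playing within two cells of an existing X lets the opponent win at once, so sensible play treats the cells i-2..i+2 around each X as dead. The player left with no safe cell loses, so this is a normal-play take-away game on strips of safe cells.
Placing X at cell i (0-indexed) of a strip of k safe cells leaves independent strips of sizes max(0, i-2) and max(0, k-i-3). Hence G(k) = mex{ G(max(0,i-2)) XOR G(max(0,k-i-3)) : 0 <= i < k }, with G(0) = 0.
G(1): splits (0,0):0^0=0 -> mex({0}) = 1
G(2): splits (0,0):0^0=0 -> mex({0}) = 1
G(3): splits (0,0):0^0=0 -> mex({0}) = 1
G(4): splits (0,1):0^1=1 (0,0):0^0=0 -> mex({0, 1}) = 2
G(5): splits (0,2):0^1=1 (0,1):0^1=1 (0,0):0^0=0 -> mex({0, 1}) = 2
G(6) = mex({1}) = 0
G(7) = mex({0, 1, 2}) = 3
G(8) = mex({0, 1, 2}) = 3
G(9) = mex({0, 2}) = 1
G(10) = mex({0, 2, 3}) = 1
G(11) = mex({0, 3}) = 1
G(12) = mex({1, 3}) = 0
G(13) = mex({0, 1, 2, 3}) = 4
G(14) = mex({0, 1, 2}) = 3
G(15) = mex({0, 1, 2}) = 3
G(16) = mex({0, 1, 2, 4}) = 3
G(17) = mex({0, 1, 3, 4}) = 2
G(18) = mex({0, 1, 3, 4}) = 2
G(19) = mex({0, 1, 3, 5}) = 2
G(20) = mex({0, 1, 2, 3, 5}) = 4
G(21) = mex({0, 1, 2, 3, 5}) = 4
G(22) = mex({1, 2, 6}) = 0
G(23) = mex({0, 1, 2, 3, 4, 6}) = 5
G(24) = mex({0, 1, 2, 3, 4}) = 5
G(25) = mex({0, 1, 3, 4, 7}) = 2
G(26) = mex({0, 1, 3, 4, 5, 7}) = 2
Therefore G(26) = 2.

2


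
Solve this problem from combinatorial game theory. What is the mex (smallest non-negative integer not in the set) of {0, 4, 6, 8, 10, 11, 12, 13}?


Set = {0, 4, 6, 8, 10, 11, 12, 13}
0 is in the set.
1 is NOT in the set. This is the mex.
mex = 1

1


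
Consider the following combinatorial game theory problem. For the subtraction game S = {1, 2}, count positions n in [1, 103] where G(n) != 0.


Subtraction set S = {1, 2}, so G(n) = n mod 3.
G(n) = 0 when n is a multiple of 3.
Multiples of 3 in [1, 103]: 34
N-positions (nonzero Grundy) = 103 - 34 = 69

69


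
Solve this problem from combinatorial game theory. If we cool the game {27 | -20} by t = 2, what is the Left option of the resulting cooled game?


Original game: {27 | -20} (a switch {a | b} with a > b).
Cooling by t (for t below the temperature (a - b)/2 = 47/2) taxes each move by t: {a | b} cooled by t is {a - t | b + t}.
Cooling amount: t = 2
Cooled Left option: 27 - 2 = 25
Cooled Right option: -20 + 2 = -18
Cooled game: {25 | -18}
Left option = 25

25


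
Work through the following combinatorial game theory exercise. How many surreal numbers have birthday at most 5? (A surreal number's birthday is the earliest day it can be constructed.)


Day 0: {|} = 0 is born. Count = 1.
Day n: the number of surreal numbers born by day n is 2^(n+1) - 1.
By day 0: 2^1 - 1 = 1
By day 1: 2^2 - 1 = 3
By day 2: 2^3 - 1 = 7
By day 3: 2^4 - 1 = 15
By day 4: 2^5 - 1 = 31
By day 5: 2^6 - 1 = 63
By day 5: 63 surreal numbers.

63


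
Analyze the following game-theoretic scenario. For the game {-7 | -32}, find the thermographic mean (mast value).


Game = {-7 | -32}, a switch {a | b} with numbers a > b.
Its thermograph has left wall a - t and right wall b + t, which meet at t = (a - b)/2, where both equal (a + b)/2. So the mast (mean value) is at (a + b)/2.
Mean = (-7 + (-32))/2 = -39/2 = -39/2

-39/2


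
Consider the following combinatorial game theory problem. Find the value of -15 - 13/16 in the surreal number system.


x = -15, y = 13/16
Converting to common denominator: 16
x = -240/16, y = 13/16
x - y = -15 - 13/16 = -253/16

-253/16


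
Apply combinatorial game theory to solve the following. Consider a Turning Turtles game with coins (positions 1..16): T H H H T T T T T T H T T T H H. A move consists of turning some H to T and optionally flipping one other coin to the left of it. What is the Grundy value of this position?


Coins: T H H H T T T T T T H T T T H H
Key fact: a single head at position k behaves exactly like a Nim heap of size k (turning it to T and optionally flipping a coin at j < k corresponds to moving the heap from k to j, or to 0), and heads combine as a disjunctive sum (two heads at the same place would cancel, matching j XOR j = 0). So the Nim-value is the XOR of the 1-indexed positions of the heads.
Face-up positions (1-indexed): [2, 3, 4, 11, 15, 16]
XOR 0 with 2: 0 XOR 2 = 2
XOR 2 with 3: 2 XOR 3 = 1
XOR 1 with 4: 1 XOR 4 = 5
XOR 5 with 11: 5 XOR 11 = 14
XOR 14 with 15: 14 XOR 15 = 1
XOR 1 with 16: 1 XOR 16 = 17
Nim-value = 17

17


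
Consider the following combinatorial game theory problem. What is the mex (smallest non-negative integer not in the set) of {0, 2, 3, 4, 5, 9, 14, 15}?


Set = {0, 2, 3, 4, 5, 9, 14, 15}
0 is in the set.
1 is NOT in the set. This is the mex.
mex = 1

1


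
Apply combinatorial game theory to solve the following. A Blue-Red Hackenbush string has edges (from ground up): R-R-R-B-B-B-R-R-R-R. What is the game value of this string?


Edges (from ground): R-R-R-B-B-B-R-R-R-R
By Berlekamp's sign-expansion rule, a Blue-Red Hackenbush stalk has the value of the surreal number whose sign sequence is the edge sequence with B -> + and R -> -.
Sign sequence: ---+++----
Trace the sign expansion in the surreal number tree, starting from 0:
Edge 1: R (sign -) -> bounds (-inf, 0), value = -1
Edge 2: R (sign -) -> bounds (-inf, -1), value = -2
Edge 3: R (sign -) -> bounds (-inf, -2), value = -3
Edge 4: B (sign +) -> bounds (-3, -2), value = -5/2
Edge 5: B (sign +) -> bounds (-5/2, -2), value = -9/4
Edge 6: B (sign +) -> bounds (-9/4, -2), value = -17/8
Edge 7: R (sign -) -> bounds (-9/4, -17/8), value = -35/16
Edge 8: R (sign -) -> bounds (-9/4, -35/16), value = -71/32
Edge 9: R (sign -) -> bounds (-9/4, -71/32), value = -143/64
Edge 10: R (sign -) -> bounds (-9/4, -143/64), value = -287/128
Game value = -287/128

-287/128


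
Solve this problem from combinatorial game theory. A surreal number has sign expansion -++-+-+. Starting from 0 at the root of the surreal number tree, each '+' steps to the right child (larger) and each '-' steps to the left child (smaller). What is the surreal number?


Sign expansion: -++-+-+
Rule: track bounds (lo, hi), initially (-inf, +inf). On '+', the current value becomes lo and we move to the simplest number in (value, hi): value + 1 if hi = +inf, otherwise the midpoint (value + hi)/2. On '-', the current value becomes hi and we move to value - 1 if lo = -inf, otherwise the midpoint (lo + value)/2.
Start at 0.
Step 1: sign = -, move left. Bounds: (-inf, 0). Value = -1
Step 2: sign = +, move right. Bounds: (-1, 0). Value = -1/2
Step 3: sign = +, move right. Bounds: (-1/2, 0). Value = -1/4
Step 4: sign = -, move left. Bounds: (-1/2, -1/4). Value = -3/8
Step 5: sign = +, move right. Bounds: (-3/8, -1/4). Value = -5/16
Step 6: sign = -, move left. Bounds: (-3/8, -5/16). Value = -11/32
Step 7: sign = +, move right. Bounds: (-11/32, -5/16). Value = -21/64
The surreal number with sign expansion -++-+-+ is -21/64.

-21/64


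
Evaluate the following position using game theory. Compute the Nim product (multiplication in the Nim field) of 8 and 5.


Nim multiplication is bilinear over XOR: (u XOR v) * w = (u*w) XOR (v*w).
So we split each operand into its bit components and XOR the pairwise Nim products.
8 = 8 (as XOR of powers of 2).
5 = 1 + 4 (as XOR of powers of 2).
Using the standard Nim-product table on single bits:
  2*2 = 3,   2*4 = 8,   2*8 = 12,
  4*4 = 6,   4*8 = 11,  8*8 = 13,
and  1*x = x (identity), k*l = l*k (commutative).
Pairwise Nim products:
  8 * 1 = 8
  8 * 4 = 11
XOR them: 8 XOR 11 = 3.
Result: 8 * 5 = 3 (in Nim).

3


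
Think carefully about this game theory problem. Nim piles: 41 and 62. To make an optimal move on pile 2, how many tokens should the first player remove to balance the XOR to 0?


Piles: 41 and 62
Current XOR: 41 XOR 62 = 23 (non-zero, so this is an N-position).
To make the XOR zero, we need to find a move that balances the piles.
For pile 2 (size 62): target = 62 XOR 23 = 41
We reduce pile 2 from 62 to 41.
Tokens removed: 62 - 41 = 21
Verification: 41 XOR 41 = 0

21


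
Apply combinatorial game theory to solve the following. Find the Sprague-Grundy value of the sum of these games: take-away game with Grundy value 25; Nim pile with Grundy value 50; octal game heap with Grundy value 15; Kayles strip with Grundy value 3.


By the Sprague-Grundy theorem, the Grundy value of a sum of games is the XOR of individual Grundy values.
take-away game: Grundy value = 25. Running XOR: 0 XOR 25 = 25
Nim pile: Grundy value = 50. Running XOR: 25 XOR 50 = 43
octal game heap: Grundy value = 15. Running XOR: 43 XOR 15 = 36
Kayles strip: Grundy value = 3. Running XOR: 36 XOR 3 = 39
The combined Grundy value is 39.

39


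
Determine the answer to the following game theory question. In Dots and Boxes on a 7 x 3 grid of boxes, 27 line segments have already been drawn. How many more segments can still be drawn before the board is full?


Grid: 7 x 3 boxes, i.e. 8 rows and 4 columns of dots.
Horizontal edges: (rows + 1) * cols = 8 * 3 = 24
Vertical edges: rows * (cols + 1) = 7 * 4 = 28
Total edges: 24 + 28 = 52
Edges drawn: 27
Remaining: 52 - 27 = 25

25


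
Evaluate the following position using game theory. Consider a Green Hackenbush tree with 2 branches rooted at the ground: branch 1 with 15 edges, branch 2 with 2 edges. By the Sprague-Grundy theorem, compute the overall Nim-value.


The tree has 2 branches from the ground vertex.
In Green Hackenbush, the Nim-value of a simple path of length k is k.
Branch 1: length 15, Nim-value = 15
Branch 2: length 2, Nim-value = 2
Total Nim-value = XOR of all branch values:
0 XOR 15 = 15
15 XOR 2 = 13
Nim-value of the tree = 13

13


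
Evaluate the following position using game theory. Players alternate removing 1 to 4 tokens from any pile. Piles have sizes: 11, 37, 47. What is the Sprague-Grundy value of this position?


Subtraction set: {1, 2, 3, 4}
For this subtraction set, G(n) = n mod 5 (period = max + 1 = 5).
Pile 1 (size 11): G(11) = 11 mod 5 = 1
Pile 2 (size 37): G(37) = 37 mod 5 = 2
Pile 3 (size 47): G(47) = 47 mod 5 = 2
Total Grundy value = XOR of all: 1 XOR 2 XOR 2 = 1

1


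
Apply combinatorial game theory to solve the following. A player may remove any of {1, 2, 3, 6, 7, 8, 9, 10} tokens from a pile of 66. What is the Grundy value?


The subtraction set is S = {1, 2, 3, 6, 7, 8, 9, 10}.
G(k) = mex{ G(k - s) : s in S, s <= k }. We compute iteratively: G(0) = 0.
G(1) = mex({0}) = 1
G(2) = mex({0, 1}) = 2
G(3) = mex({0, 1, 2}) = 3
G(4) = mex({1, 2, 3}) = 0
G(5) = mex({0, 2, 3}) = 1
G(6) = mex({0, 1, 3}) = 2
G(7) = mex({0, 1, 2}) = 3
G(8) = mex({0, 1, 2, 3}) = 4
G(9) = mex({0, 1, 2, 3, 4}) = 5
G(10) = mex({0, 1, 2, 3, 4, 5}) = 6
G(11) = mex({0, 1, 2, 3, 4, 5, 6}) = 7
G(12) = mex({0, 1, 2, 3, 5, 6, 7}) = 4
G(13) = mex({0, 1, 2, 3, 4, 6, 7}) = 5
G(14) = mex({0, 1, 2, 3, 4, 5, 7}) = 6
G(15) = mex({1, 2, 3, 4, 5, 6}) = 0
G(16) = mex({0, 2, 3, 4, 5, 6}) = 1
G(17) = mex({0, 1, 3, 4, 5, 6, 7}) = 2
G(18) = mex({0, 1, 2, 4, 5, 6, 7}) = 3
G(19) = mex({1, 2, 3, 4, 5, 6, 7}) = 0
G(20) = mex({0, 2, 3, 4, 5, 6, 7}) = 1
G(21) = mex({0, 1, 3, 4, 5, 6, 7}) = 2
G(22) = mex({0, 1, 2, 4, 5, 6}) = 3
G(23) = mex({0, 1, 2, 3, 5, 6}) = 4
G(24) = mex({0, 1, 2, 3, 4, 6}) = 5
Observe that G(15)..G(24) = 0, 1, 2, 3, 0, 1, 2, 3, 4, 5 repeats G(0)..G(9) = 0, 1, 2, 3, 0, 1, 2, 3, 4, 5.
For k >= max(S) = 10, G(k) is determined by the previous 10 values G(k-10)..G(k-1); a window of 10 consecutive values has recurred shifted by 15, so by induction G(k + 15) = G(k) for all k >= 0: the sequence is periodic from the start with period 15.
One period: G(0..14) = 0, 1, 2, 3, 0, 1, 2, 3, 4, 5, 6, 7, 4, 5, 6.
66 mod 15 = 6, so G(66) = G(6) = 2.

2


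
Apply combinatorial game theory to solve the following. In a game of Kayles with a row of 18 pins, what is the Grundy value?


Kayles: a move removes 1 or 2 adjacent pins from a contiguous row.
Removing pins from a row of k leaves two independent rows (a, b) with a + b = k - 1 (one pin) or a + b = k - 2 (two pins); an end removal gives a = 0.
By Sprague-Grundy, G(k) = mex{ G(a) XOR G(b) } over all these splits. G(0) = 0.
G(1): splits (0,0):0^0=0 -> mex({0}) = 1
G(2): splits (0,1):0^1=1 (0,0):0^0=0 -> mex({0, 1}) = 2
G(3): splits (0,2):0^2=2 (1,1):1^1=0 (0,1):0^1=1 -> mex({0, 1, 2}) = 3
G(4): splits (0,3):0^3=3 (1,2):1^2=3 (0,2):0^2=2 (1,1):1^1=0 -> mex({0, 2, 3}) = 1
G(5): splits (0,4):0^1=1 (1,3):1^3=2 (2,2):2^2=0 (0,3):0^3=3 (1,2):1^2=3 -> mex({0, 1, 2, 3}) = 4
G(6) = mex({0, 1, 2, 4}) = 3
G(7) = mex({0, 1, 3, 4, 5}) = 2
G(8) = mex({0, 2, 3, 5, 6}) = 1
G(9) = mex({0, 1, 2, 3, 6, 7}) = 4
G(10) = mex({0, 1, 3, 4, 5, 7}) = 2
G(11) = mex({0, 1, 2, 3, 4, 5}) = 6
G(12) = mex({0, 1, 2, 3, 5, 6, 7}) = 4
G(13) = mex({0, 2, 3, 4, 6, 7}) = 1
G(14) = mex({0, 1, 4, 5, 6, 7}) = 2
G(15) = mex({0, 1, 2, 3, 4, 5, 6}) = 7
G(16) = mex({0, 2, 3, 5, 6, 7}) = 1
G(17) = mex({0, 1, 2, 3, 5, 6, 7}) = 4
G(18) = mex({0, 1, 2, 4, 5, 6}) = 3
Therefore G(18) = 3.

3


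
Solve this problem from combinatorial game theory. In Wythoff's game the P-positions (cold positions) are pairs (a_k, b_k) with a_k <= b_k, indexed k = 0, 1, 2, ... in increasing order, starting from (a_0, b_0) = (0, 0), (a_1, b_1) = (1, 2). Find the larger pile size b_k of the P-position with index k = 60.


By Wythoff's theorem, a_k = floor(k * phi) and b_k = floor(k * phi^2) = a_k + k, where phi = (1 + sqrt(5))/2 is the golden ratio.
phi = (1 + sqrt(5))/2 = 1.618034
phi^2 = phi + 1 = 2.618034
k = 60
k * phi^2 = 60 * 2.618034 = 157.082039
b_60 = floor(k * phi^2) = 157 (check: a_60 + k = 97 + 60 = 157)

157


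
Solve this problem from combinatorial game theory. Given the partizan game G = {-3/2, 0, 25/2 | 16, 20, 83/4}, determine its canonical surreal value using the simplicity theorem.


Left options: {-3/2, 0, 25/2}, max = 25/2
Right options: {16, 20, 83/4}, min = 16
All options are numbers and max(Left) < min(Right), so by the simplicity theorem the value is the simplest (earliest-born) number strictly between 25/2 and 16.
Integers 13 through 15 all lie strictly between 25/2 and 16.
Among integers, the simplest (lowest birthday = smallest |n|; 0 is born on day 0, +-n on day n) is 13.
No non-integer in the interval can be simpler: if x is a non-integer in the interval, then floor(x) or ceil(x) also lies in the interval (the interval contains an integer), and both are proper prefixes of x's sign expansion, i.e. born earlier. So the game value is 13.
Game value = 13

13


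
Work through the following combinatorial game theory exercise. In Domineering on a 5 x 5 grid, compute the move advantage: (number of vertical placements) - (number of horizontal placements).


Board is 5 x 5 (rows x cols).
Left (vertical) placements: (rows-1) * cols = 4 * 5 = 20
Right (horizontal) placements: rows * (cols-1) = 5 * 4 = 20
Advantage = Left - Right = 20 - 20 = 0

0


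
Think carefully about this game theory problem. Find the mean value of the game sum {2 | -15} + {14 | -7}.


G1 = {2 | -15}, G2 = {14 | -7}
Each is a switch {a | b} with numbers a > b; its mean value is (a + b)/2, and mean value is additive over game sums: m(G1 + G2) = m(G1) + m(G2).
Mean of G1 = (2 + (-15))/2 = -13/2 = -13/2
Mean of G2 = (14 + (-7))/2 = 7/2 = 7/2
Mean of G1 + G2 = -13/2 + 7/2 = -3

-3


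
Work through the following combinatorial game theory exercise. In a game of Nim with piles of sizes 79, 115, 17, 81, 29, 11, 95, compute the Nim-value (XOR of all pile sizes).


We need the XOR (exclusive or) of all pile sizes.
After XOR-ing pile 1 (size 79): 0 XOR 79 = 79
After XOR-ing pile 2 (size 115): 79 XOR 115 = 60
After XOR-ing pile 3 (size 17): 60 XOR 17 = 45
After XOR-ing pile 4 (size 81): 45 XOR 81 = 124
After XOR-ing pile 5 (size 29): 124 XOR 29 = 97
After XOR-ing pile 6 (size 11): 97 XOR 11 = 106
After XOR-ing pile 7 (size 95): 106 XOR 95 = 53
The Nim-value of this position is 53.

53


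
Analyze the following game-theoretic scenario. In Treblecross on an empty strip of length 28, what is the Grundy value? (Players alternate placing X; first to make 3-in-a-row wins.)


Treblecross: place X on empty cells; 3-in-a-row wins.
Playing within two cells of an existing X lets the opponent win at once, so sensible play treats the cells i-2..i+2 around each X as dead. The player left with no safe cell loses, so this is a normal-play take-away game on strips of safe cells.
Placing X at cell i (0-indexed) of a strip of k safe cells leaves independent strips of sizes max(0, i-2) and max(0, k-i-3). Hence G(k) = mex{ G(max(0,i-2)) XOR G(max(0,k-i-3)) : 0 <= i < k }, with G(0) = 0.
G(1): splits (0,0):0^0=0 -> mex({0}) = 1
G(2): splits (0,0):0^0=0 -> mex({0}) = 1
G(3): splits (0,0):0^0=0 -> mex({0}) = 1
G(4): splits (0,1):0^1=1 (0,0):0^0=0 -> mex({0, 1}) = 2
G(5): splits (0,2):0^1=1 (0,1):0^1=1 (0,0):0^0=0 -> mex({0, 1}) = 2
G(6) = mex({1}) = 0
G(7) = mex({0, 1, 2}) = 3
G(8) = mex({0, 1, 2}) = 3
G(9) = mex({0, 2}) = 1
G(10) = mex({0, 2, 3}) = 1
G(11) = mex({0, 3}) = 1
G(12) = mex({1, 3}) = 0
G(13) = mex({0, 1, 2, 3}) = 4
G(14) = mex({0, 1, 2}) = 3
G(15) = mex({0, 1, 2}) = 3
G(16) = mex({0, 1, 2, 4}) = 3
G(17) = mex({0, 1, 3, 4}) = 2
G(18) = mex({0, 1, 3, 4}) = 2
G(19) = mex({0, 1, 3, 5}) = 2
G(20) = mex({0, 1, 2, 3, 5}) = 4
G(21) = mex({0, 1, 2, 3, 5}) = 4
G(22) = mex({1, 2, 6}) = 0
G(23) = mex({0, 1, 2, 3, 4, 6}) = 5
G(24) = mex({0, 1, 2, 3, 4}) = 5
G(25) = mex({0, 1, 3, 4, 7}) = 2
G(26) = mex({0, 1, 3, 4, 5, 7}) = 2
G(27) = mex({0, 1, 3, 5}) = 2
G(28) = mex({0, 1, 2, 5}) = 3
Therefore G(28) = 3.

3


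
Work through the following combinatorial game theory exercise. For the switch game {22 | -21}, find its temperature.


The game is {22 | -21}, a switch {a | b} with numbers a > b.
Cooling {a | b} by t gives {a - t | b + t}, which stops being hot when a - t = b + t, i.e. at t = (a - b)/2. So the temperature of a switch is (a - b)/2.
Temperature = (Left option - Right option) / 2
= (22 - (-21)) / 2
= 43 / 2
= 43/2

43/2


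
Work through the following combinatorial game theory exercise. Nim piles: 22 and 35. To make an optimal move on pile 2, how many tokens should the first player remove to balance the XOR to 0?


Piles: 22 and 35
Current XOR: 22 XOR 35 = 53 (non-zero, so this is an N-position).
To make the XOR zero, we need to find a move that balances the piles.
For pile 2 (size 35): target = 35 XOR 53 = 22
We reduce pile 2 from 35 to 22.
Tokens removed: 35 - 22 = 13
Verification: 22 XOR 22 = 0

13


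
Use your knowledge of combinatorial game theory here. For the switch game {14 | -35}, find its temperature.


The game is {14 | -35}, a switch {a | b} with numbers a > b.
Cooling {a | b} by t gives {a - t | b + t}, which stops being hot when a - t = b + t, i.e. at t = (a - b)/2. So the temperature of a switch is (a - b)/2.
Temperature = (Left option - Right option) / 2
= (14 - (-35)) / 2
= 49 / 2
= 49/2

49/2


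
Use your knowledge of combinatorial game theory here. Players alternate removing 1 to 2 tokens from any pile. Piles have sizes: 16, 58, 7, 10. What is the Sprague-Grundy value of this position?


Subtraction set: {1, 2}
For this subtraction set, G(n) = n mod 3 (period = max + 1 = 3).
Pile 1 (size 16): G(16) = 16 mod 3 = 1
Pile 2 (size 58): G(58) = 58 mod 3 = 1
Pile 3 (size 7): G(7) = 7 mod 3 = 1
Pile 4 (size 10): G(10) = 10 mod 3 = 1
Total Grundy value = XOR of all: 1 XOR 1 XOR 1 XOR 1 = 0

0


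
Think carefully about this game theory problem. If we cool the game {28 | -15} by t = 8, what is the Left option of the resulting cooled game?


Original game: {28 | -15} (a switch {a | b} with a > b).
Cooling by t (for t below the temperature (a - b)/2 = 43/2) taxes each move by t: {a | b} cooled by t is {a - t | b + t}.
Cooling amount: t = 8
Cooled Left option: 28 - 8 = 20
Cooled Right option: -15 + 8 = -7
Cooled game: {20 | -7}
Left option = 20

20


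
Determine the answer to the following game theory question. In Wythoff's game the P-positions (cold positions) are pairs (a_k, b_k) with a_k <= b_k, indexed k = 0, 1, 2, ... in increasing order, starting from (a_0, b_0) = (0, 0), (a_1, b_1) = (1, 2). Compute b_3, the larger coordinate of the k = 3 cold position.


By Wythoff's theorem, a_k = floor(k * phi) and b_k = floor(k * phi^2) = a_k + k, where phi = (1 + sqrt(5))/2 is the golden ratio.
phi = (1 + sqrt(5))/2 = 1.618034
phi^2 = phi + 1 = 2.618034
k = 3
k * phi^2 = 3 * 2.618034 = 7.854102
b_3 = floor(k * phi^2) = 7 (check: a_3 + k = 4 + 3 = 7)

7


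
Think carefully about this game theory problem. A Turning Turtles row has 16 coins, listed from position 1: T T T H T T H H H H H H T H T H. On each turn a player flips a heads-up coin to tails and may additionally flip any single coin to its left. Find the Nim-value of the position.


Coins: T T T H T T H H H H H H T H T H
Key fact: a single head at position k behaves exactly like a Nim heap of size k (turning it to T and optionally flipping a coin at j < k corresponds to moving the heap from k to j, or to 0), and heads combine as a disjunctive sum (two heads at the same place would cancel, matching j XOR j = 0). So the Nim-value is the XOR of the 1-indexed positions of the heads.
Face-up positions (1-indexed): [4, 7, 8, 9, 10, 11, 12, 14, 16]
XOR 0 with 4: 0 XOR 4 = 4
XOR 4 with 7: 4 XOR 7 = 3
XOR 3 with 8: 3 XOR 8 = 11
XOR 11 with 9: 11 XOR 9 = 2
XOR 2 with 10: 2 XOR 10 = 8
XOR 8 with 11: 8 XOR 11 = 3
XOR 3 with 12: 3 XOR 12 = 15
XOR 15 with 14: 15 XOR 14 = 1
XOR 1 with 16: 1 XOR 16 = 17
Nim-value = 17

17


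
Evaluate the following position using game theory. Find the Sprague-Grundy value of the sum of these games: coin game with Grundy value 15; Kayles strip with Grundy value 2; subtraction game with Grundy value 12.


By the Sprague-Grundy theorem, the Grundy value of a sum of games is the XOR of individual Grundy values.
coin game: Grundy value = 15. Running XOR: 0 XOR 15 = 15
Kayles strip: Grundy value = 2. Running XOR: 15 XOR 2 = 13
subtraction game: Grundy value = 12. Running XOR: 13 XOR 12 = 1
The combined Grundy value is 1.

1


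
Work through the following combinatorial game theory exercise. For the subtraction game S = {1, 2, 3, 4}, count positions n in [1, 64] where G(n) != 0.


Subtraction set S = {1, 2, 3, 4}, so G(n) = n mod 5.
G(n) = 0 when n is a multiple of 5.
Multiples of 5 in [1, 64]: 12
N-positions (nonzero Grundy) = 64 - 12 = 52

52


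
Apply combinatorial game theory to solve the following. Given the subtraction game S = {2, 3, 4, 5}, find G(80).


The subtraction set is S = {2, 3, 4, 5}.
G(k) = mex{ G(k - s) : s in S, s <= k }. We compute iteratively: G(0) = 0.
G(1) = mex({}) = 0
G(2) = mex({0}) = 1
G(3) = mex({0}) = 1
G(4) = mex({0, 1}) = 2
G(5) = mex({0, 1}) = 2
G(6) = mex({0, 1, 2}) = 3
G(7) = mex({1, 2}) = 0
G(8) = mex({1, 2, 3}) = 0
G(9) = mex({0, 2, 3}) = 1
G(10) = mex({0, 2, 3}) = 1
G(11) = mex({0, 1, 3}) = 2
Observe that G(7)..G(11) = 0, 0, 1, 1, 2 repeats G(0)..G(4) = 0, 0, 1, 1, 2.
For k >= max(S) = 5, G(k) is determined by the previous 5 values G(k-5)..G(k-1); a window of 5 consecutive values has recurred shifted by 7, so by induction G(k + 7) = G(k) for all k >= 0: the sequence is periodic from the start with period 7.
One period: G(0..6) = 0, 0, 1, 1, 2, 2, 3.
80 mod 7 = 3, so G(80) = G(3) = 1.

1


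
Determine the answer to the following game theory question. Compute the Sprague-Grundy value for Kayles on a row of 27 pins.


Kayles: a move removes 1 or 2 adjacent pins from a contiguous row.
Removing pins from a row of k leaves two independent rows (a, b) with a + b = k - 1 (one pin) or a + b = k - 2 (two pins); an end removal gives a = 0.
By Sprague-Grundy, G(k) = mex{ G(a) XOR G(b) } over all these splits. G(0) = 0.
G(1): splits (0,0):0^0=0 -> mex({0}) = 1
G(2): splits (0,1):0^1=1 (0,0):0^0=0 -> mex({0, 1}) = 2
G(3): splits (0,2):0^2=2 (1,1):1^1=0 (0,1):0^1=1 -> mex({0, 1, 2}) = 3
G(4): splits (0,3):0^3=3 (1,2):1^2=3 (0,2):0^2=2 (1,1):1^1=0 -> mex({0, 2, 3}) = 1
G(5): splits (0,4):0^1=1 (1,3):1^3=2 (2,2):2^2=0 (0,3):0^3=3 (1,2):1^2=3 -> mex({0, 1, 2, 3}) = 4
G(6) = mex({0, 1, 2, 4}) = 3
G(7) = mex({0, 1, 3, 4, 5}) = 2
G(8) = mex({0, 2, 3, 5, 6}) = 1
G(9) = mex({0, 1, 2, 3, 6, 7}) = 4
G(10) = mex({0, 1, 3, 4, 5, 7}) = 2
G(11) = mex({0, 1, 2, 3, 4, 5}) = 6
G(12) = mex({0, 1, 2, 3, 5, 6, 7}) = 4
G(13) = mex({0, 2, 3, 4, 6, 7}) = 1
G(14) = mex({0, 1, 4, 5, 6, 7}) = 2
G(15) = mex({0, 1, 2, 3, 4, 5, 6}) = 7
G(16) = mex({0, 2, 3, 5, 6, 7}) = 1
G(17) = mex({0, 1, 2, 3, 5, 6, 7}) = 4
G(18) = mex({0, 1, 2, 4, 5, 6}) = 3
G(19) = mex({0, 1, 3, 4, 5, 7}) = 2
G(20) = mex({0, 2, 3, 4, 5, 6, 7}) = 1
G(21) = mex({0, 1, 2, 3, 5, 6, 7}) = 4
G(22) = mex({0, 1, 2, 3, 4, 5, 7}) = 6
G(23) = mex({0, 1, 2, 3, 4, 5, 6}) = 7
G(24) = mex({0, 1, 2, 3, 5, 6, 7}) = 4
G(25) = mex({0, 2, 3, 4, 6, 7}) = 1
G(26) = mex({0, 1, 3, 4, 5, 6, 7}) = 2
G(27) = mex({0, 1, 2, 3, 4, 5, 6, 7}) = 8
Therefore G(27) = 8.

8


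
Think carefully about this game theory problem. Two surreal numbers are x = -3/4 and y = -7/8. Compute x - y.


x = -3/4, y = -7/8
Converting to common denominator: 8
x = -6/8, y = -7/8
x - y = -3/4 - -7/8 = 1/8

1/8


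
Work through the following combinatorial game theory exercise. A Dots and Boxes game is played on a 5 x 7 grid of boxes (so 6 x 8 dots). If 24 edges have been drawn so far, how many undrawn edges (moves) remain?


Grid: 5 x 7 boxes, i.e. 6 rows and 8 columns of dots.
Horizontal edges: (rows + 1) * cols = 6 * 7 = 42
Vertical edges: rows * (cols + 1) = 5 * 8 = 40
Total edges: 42 + 40 = 82
Edges drawn: 24
Remaining: 82 - 24 = 58

58


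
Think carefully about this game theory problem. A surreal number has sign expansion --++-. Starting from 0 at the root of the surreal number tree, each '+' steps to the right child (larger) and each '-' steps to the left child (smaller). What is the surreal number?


Sign expansion: --++-
Rule: track bounds (lo, hi), initially (-inf, +inf). On '+', the current value becomes lo and we move to the simplest number in (value, hi): value + 1 if hi = +inf, otherwise the midpoint (value + hi)/2. On '-', the current value becomes hi and we move to value - 1 if lo = -inf, otherwise the midpoint (lo + value)/2.
Start at 0.
Step 1: sign = -, move left. Bounds: (-inf, 0). Value = -1
Step 2: sign = -, move left. Bounds: (-inf, -1). Value = -2
Step 3: sign = +, move right. Bounds: (-2, -1). Value = -3/2
Step 4: sign = +, move right. Bounds: (-3/2, -1). Value = -5/4
Step 5: sign = -, move left. Bounds: (-3/2, -5/4). Value = -11/8
The surreal number with sign expansion --++- is -11/8.

-11/8


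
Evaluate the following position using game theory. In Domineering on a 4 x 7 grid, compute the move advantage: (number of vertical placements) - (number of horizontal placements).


Board is 4 x 7 (rows x cols).
Left (vertical) placements: (rows-1) * cols = 3 * 7 = 21
Right (horizontal) placements: rows * (cols-1) = 4 * 6 = 24
Advantage = Left - Right = 21 - 24 = -3

-3


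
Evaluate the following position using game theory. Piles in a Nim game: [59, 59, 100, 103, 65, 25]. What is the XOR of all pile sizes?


We need the XOR (exclusive or) of all pile sizes.
After XOR-ing pile 1 (size 59): 0 XOR 59 = 59
After XOR-ing pile 2 (size 59): 59 XOR 59 = 0
After XOR-ing pile 3 (size 100): 0 XOR 100 = 100
After XOR-ing pile 4 (size 103): 100 XOR 103 = 3
After XOR-ing pile 5 (size 65): 3 XOR 65 = 66
After XOR-ing pile 6 (size 25): 66 XOR 25 = 91
The Nim-value of this position is 91.

91


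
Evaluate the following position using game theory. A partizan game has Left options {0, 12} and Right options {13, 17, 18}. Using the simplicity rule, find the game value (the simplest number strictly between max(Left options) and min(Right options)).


Left options: {0, 12}, max = 12
Right options: {13, 17, 18}, min = 13
All options are numbers and max(Left) < min(Right), so by the simplicity theorem the value is the simplest (earliest-born) number strictly between 12 and 13.
No integer lies strictly between 12 and 13, so the value is the dyadic rational m/2^k in the interval with the smallest k (then m odd); search k = 1, 2, ...:
Denominator 2: 25/2 lies strictly between 12 and 13 -- found.
The simplest number in the interval is 25/2.
Game value = 25/2

25/2


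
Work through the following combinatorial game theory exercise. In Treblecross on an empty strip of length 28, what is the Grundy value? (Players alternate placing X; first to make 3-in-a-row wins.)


Treblecross: place X on empty cells; 3-in-a-row wins.
Playing within two cells of an existing X lets the opponent win at once, so sensible play treats the cells i-2..i+2 around each X as dead. The player left with no safe cell loses, so this is a normal-play take-away game on strips of safe cells.
Placing X at cell i (0-indexed) of a strip of k safe cells leaves independent strips of sizes max(0, i-2) and max(0, k-i-3). Hence G(k) = mex{ G(max(0,i-2)) XOR G(max(0,k-i-3)) : 0 <= i < k }, with G(0) = 0.
G(1): splits (0,0):0^0=0 -> mex({0}) = 1
G(2): splits (0,0):0^0=0 -> mex({0}) = 1
G(3): splits (0,0):0^0=0 -> mex({0}) = 1
G(4): splits (0,1):0^1=1 (0,0):0^0=0 -> mex({0, 1}) = 2
G(5): splits (0,2):0^1=1 (0,1):0^1=1 (0,0):0^0=0 -> mex({0, 1}) = 2
G(6) = mex({1}) = 0
G(7) = mex({0, 1, 2}) = 3
G(8) = mex({0, 1, 2}) = 3
G(9) = mex({0, 2}) = 1
G(10) = mex({0, 2, 3}) = 1
G(11) = mex({0, 3}) = 1
G(12) = mex({1, 3}) = 0
G(13) = mex({0, 1, 2, 3}) = 4
G(14) = mex({0, 1, 2}) = 3
G(15) = mex({0, 1, 2}) = 3
G(16) = mex({0, 1, 2, 4}) = 3
G(17) = mex({0, 1, 3, 4}) = 2
G(18) = mex({0, 1, 3, 4}) = 2
G(19) = mex({0, 1, 3, 5}) = 2
G(20) = mex({0, 1, 2, 3, 5}) = 4
G(21) = mex({0, 1, 2, 3, 5}) = 4
G(22) = mex({1, 2, 6}) = 0
G(23) = mex({0, 1, 2, 3, 4, 6}) = 5
G(24) = mex({0, 1, 2, 3, 4}) = 5
G(25) = mex({0, 1, 3, 4, 7}) = 2
G(26) = mex({0, 1, 3, 4, 5, 7}) = 2
G(27) = mex({0, 1, 3, 5}) = 2
G(28) = mex({0, 1, 2, 5}) = 3
Therefore G(28) = 3.

3


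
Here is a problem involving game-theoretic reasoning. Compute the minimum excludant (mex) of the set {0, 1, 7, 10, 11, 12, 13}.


Set = {0, 1, 7, 10, 11, 12, 13}
0 is in the set.
1 is in the set.
2 is NOT in the set. This is the mex.
mex = 2

2


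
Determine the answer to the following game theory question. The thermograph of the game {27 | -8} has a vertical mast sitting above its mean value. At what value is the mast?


Game = {27 | -8}, a switch {a | b} with numbers a > b.
Its thermograph has left wall a - t and right wall b + t, which meet at t = (a - b)/2, where both equal (a + b)/2. So the mast (mean value) is at (a + b)/2.
Mean = (27 + (-8))/2 = 19/2 = 19/2

19/2


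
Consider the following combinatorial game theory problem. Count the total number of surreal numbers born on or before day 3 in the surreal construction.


Day 0: {|} = 0 is born. Count = 1.
Day n: the number of surreal numbers born by day n is 2^(n+1) - 1.
By day 0: 2^1 - 1 = 1
By day 1: 2^2 - 1 = 3
By day 2: 2^3 - 1 = 7
By day 3: 2^4 - 1 = 15
By day 3: 15 surreal numbers.

15


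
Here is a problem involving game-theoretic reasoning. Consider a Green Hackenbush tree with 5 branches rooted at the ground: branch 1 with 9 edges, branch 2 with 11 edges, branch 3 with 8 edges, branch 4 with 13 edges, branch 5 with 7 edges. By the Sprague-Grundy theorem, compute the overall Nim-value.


The tree has 5 branches from the ground vertex.
In Green Hackenbush, the Nim-value of a simple path of length k is k.
Branch 1: length 9, Nim-value = 9
Branch 2: length 11, Nim-value = 11
Branch 3: length 8, Nim-value = 8
Branch 4: length 13, Nim-value = 13
Branch 5: length 7, Nim-value = 7
Total Nim-value = XOR of all branch values:
0 XOR 9 = 9
9 XOR 11 = 2
2 XOR 8 = 10
10 XOR 13 = 7
7 XOR 7 = 0
Nim-value of the tree = 0

0
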